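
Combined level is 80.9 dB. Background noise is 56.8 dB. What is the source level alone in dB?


Given values:
  L_total = 80.9 dB, L_bg = 56.8 dB
Formula: L_source = 10 * log10(10^(L_total/10) - 10^(L_bg/10))
Convert to linear:
  10^(80.9/10) = 123026877.0812
  10^(56.8/10) = 478630.0923
Difference: 123026877.0812 - 478630.0923 = 122548246.9889
L_source = 10 * log10(122548246.9889) = 80.88

80.88 dB


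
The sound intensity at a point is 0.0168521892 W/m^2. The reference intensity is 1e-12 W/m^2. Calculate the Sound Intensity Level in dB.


Given values:
  I = 0.0168521892 W/m^2
  I_ref = 1e-12 W/m^2
Formula: SIL = 10 * log10(I / I_ref)
Compute ratio: I / I_ref = 16852189200
Compute log10: log10(16852189200) = 10.226656
Multiply: SIL = 10 * 10.226656 = 102.27

102.27 dB


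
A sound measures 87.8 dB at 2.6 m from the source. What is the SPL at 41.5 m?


Given values:
  SPL1 = 87.8 dB, r1 = 2.6 m, r2 = 41.5 m
Formula: SPL2 = SPL1 - 20 * log10(r2 / r1)
Compute ratio: r2 / r1 = 41.5 / 2.6 = 15.9615
Compute log10: log10(15.9615) = 1.203074
Compute drop: 20 * 1.203074 = 24.0615
SPL2 = 87.8 - 24.0615 = 63.74

63.74 dB


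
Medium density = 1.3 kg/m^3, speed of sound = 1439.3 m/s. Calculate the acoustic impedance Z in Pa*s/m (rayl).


Given values:
  rho = 1.3 kg/m^3
  c = 1439.3 m/s
Formula: Z = rho * c
Z = 1.3 * 1439.3
Z = 1871.09

1871.09 rayl


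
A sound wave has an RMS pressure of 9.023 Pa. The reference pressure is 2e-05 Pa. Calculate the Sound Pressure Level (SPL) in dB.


Given values:
  p = 9.023 Pa
  p_ref = 2e-05 Pa
Formula: SPL = 20 * log10(p / p_ref)
Compute ratio: p / p_ref = 9.023 / 2e-05 = 451150
Compute log10: log10(451150) = 5.654321
Multiply: SPL = 20 * 5.654321 = 113.09

113.09 dB


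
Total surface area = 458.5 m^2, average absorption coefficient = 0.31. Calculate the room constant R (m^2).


Given values:
  S = 458.5 m^2, alpha = 0.31
Formula: R = S * alpha / (1 - alpha)
Numerator: 458.5 * 0.31 = 142.135
Denominator: 1 - 0.31 = 0.69
R = 142.135 / 0.69 = 205.99

205.99 m^2


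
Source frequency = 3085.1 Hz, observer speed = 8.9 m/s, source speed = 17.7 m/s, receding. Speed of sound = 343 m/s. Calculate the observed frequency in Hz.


Given values:
  f_s = 3085.1 Hz, v_o = 8.9 m/s, v_s = 17.7 m/s
  Direction: receding
Formula: f_o = f_s * (c - v_o) / (c + v_s)
Numerator: c - v_o = 343 - 8.9 = 334.1
Denominator: c + v_s = 343 + 17.7 = 360.7
f_o = 3085.1 * 334.1 / 360.7 = 2857.59

2857.59 Hz


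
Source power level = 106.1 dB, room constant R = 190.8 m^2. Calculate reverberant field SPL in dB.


Given values:
  Lw = 106.1 dB, R = 190.8 m^2
Formula: SPL = Lw + 10 * log10(4 / R)
Compute 4 / R = 4 / 190.8 = 0.020964
Compute 10 * log10(0.020964) = -16.7853
SPL = 106.1 + (-16.7853) = 89.31

89.31 dB


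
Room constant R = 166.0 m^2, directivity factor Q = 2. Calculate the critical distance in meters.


Given values:
  R = 166.0 m^2, Q = 2
Formula: d_c = 0.141 * sqrt(Q * R)
Compute Q * R = 2 * 166.0 = 332.0
Compute sqrt(332.0) = 18.2209
d_c = 0.141 * 18.2209 = 2.569

2.569 m


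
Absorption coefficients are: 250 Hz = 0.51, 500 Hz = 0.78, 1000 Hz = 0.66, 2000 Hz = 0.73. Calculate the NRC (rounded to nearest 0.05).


Given values:
  a_250 = 0.51, a_500 = 0.78
  a_1000 = 0.66, a_2000 = 0.73
Formula: NRC = (a250 + a500 + a1000 + a2000) / 4
Sum = 0.51 + 0.78 + 0.66 + 0.73 = 2.68
NRC = 2.68 / 4 = 0.67
Rounded to nearest 0.05: 0.65

0.65


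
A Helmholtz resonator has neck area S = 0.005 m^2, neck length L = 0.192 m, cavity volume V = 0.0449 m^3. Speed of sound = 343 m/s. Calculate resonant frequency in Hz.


Given values:
  S = 0.005 m^2, L = 0.192 m, V = 0.0449 m^3, c = 343 m/s
Formula: f = (c / (2*pi)) * sqrt(S / (V * L))
Compute V * L = 0.0449 * 0.192 = 0.0086208
Compute S / (V * L) = 0.005 / 0.0086208 = 0.58
Compute sqrt(0.58) = 0.761577
Compute c / (2*pi) = 343 / 6.283185 = 54.590148
f = 54.590148 * 0.761577 = 41.57

41.57 Hz


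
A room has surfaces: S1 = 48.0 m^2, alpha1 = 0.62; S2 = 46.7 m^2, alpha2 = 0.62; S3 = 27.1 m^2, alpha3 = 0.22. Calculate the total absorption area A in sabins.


Given surfaces:
  Surface 1: 48.0 * 0.62 = 29.76
  Surface 2: 46.7 * 0.62 = 28.954
  Surface 3: 27.1 * 0.22 = 5.962
Formula: A = sum(Si * alpha_i)
A = 29.76 + 28.954 + 5.962
A = 64.68

64.68 sabins


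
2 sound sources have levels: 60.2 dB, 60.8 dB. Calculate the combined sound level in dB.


Formula: L_total = 10 * log10( sum(10^(Li/10)) )
  Source 1: 10^(60.2/10) = 1047128.5481
  Source 2: 10^(60.8/10) = 1202264.4346
Sum of linear values = 2249392.9827
L_total = 10 * log10(2249392.9827) = 63.52

63.52 dB


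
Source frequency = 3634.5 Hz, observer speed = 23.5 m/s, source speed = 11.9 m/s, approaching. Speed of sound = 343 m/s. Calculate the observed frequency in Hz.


Given values:
  f_s = 3634.5 Hz, v_o = 23.5 m/s, v_s = 11.9 m/s
  Direction: approaching
Formula: f_o = f_s * (c + v_o) / (c - v_s)
Numerator: c + v_o = 343 + 23.5 = 366.5
Denominator: c - v_s = 343 - 11.9 = 331.1
f_o = 3634.5 * 366.5 / 331.1 = 4023.09

4023.09 Hz


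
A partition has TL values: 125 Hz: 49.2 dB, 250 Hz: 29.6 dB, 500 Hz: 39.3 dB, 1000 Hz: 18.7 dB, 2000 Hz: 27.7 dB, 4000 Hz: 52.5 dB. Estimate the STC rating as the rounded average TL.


Given TL values at each frequency:
  125 Hz: 49.2 dB
  250 Hz: 29.6 dB
  500 Hz: 39.3 dB
  1000 Hz: 18.7 dB
  2000 Hz: 27.7 dB
  4000 Hz: 52.5 dB
Formula: STC ~ round(average of TL values)
Sum = 49.2 + 29.6 + 39.3 + 18.7 + 27.7 + 52.5 = 217.0
Average = 217.0 / 6 = 36.17
Rounded: 36

36


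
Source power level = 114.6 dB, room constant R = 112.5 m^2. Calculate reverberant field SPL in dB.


Given values:
  Lw = 114.6 dB, R = 112.5 m^2
Formula: SPL = Lw + 10 * log10(4 / R)
Compute 4 / R = 4 / 112.5 = 0.035556
Compute 10 * log10(0.035556) = -14.4909
SPL = 114.6 + (-14.4909) = 100.11

100.11 dB


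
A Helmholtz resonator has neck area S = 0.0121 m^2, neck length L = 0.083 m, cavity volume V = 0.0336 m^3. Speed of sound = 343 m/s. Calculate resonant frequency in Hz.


Given values:
  S = 0.0121 m^2, L = 0.083 m, V = 0.0336 m^3, c = 343 m/s
Formula: f = (c / (2*pi)) * sqrt(S / (V * L))
Compute V * L = 0.0336 * 0.083 = 0.0027888
Compute S / (V * L) = 0.0121 / 0.0027888 = 4.3388
Compute sqrt(4.3388) = 2.082979
Compute c / (2*pi) = 343 / 6.283185 = 54.590148
f = 54.590148 * 2.082979 = 113.71

113.71 Hz


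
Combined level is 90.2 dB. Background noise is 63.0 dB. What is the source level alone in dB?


Given values:
  L_total = 90.2 dB, L_bg = 63.0 dB
Formula: L_source = 10 * log10(10^(L_total/10) - 10^(L_bg/10))
Convert to linear:
  10^(90.2/10) = 1047128548.0509
  10^(63.0/10) = 1995262.315
Difference: 1047128548.0509 - 1995262.315 = 1045133285.7359
L_source = 10 * log10(1045133285.7359) = 90.19

90.19 dB


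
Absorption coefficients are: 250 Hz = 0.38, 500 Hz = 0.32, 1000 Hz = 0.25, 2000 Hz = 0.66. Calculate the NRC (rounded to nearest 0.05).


Given values:
  a_250 = 0.38, a_500 = 0.32
  a_1000 = 0.25, a_2000 = 0.66
Formula: NRC = (a250 + a500 + a1000 + a2000) / 4
Sum = 0.38 + 0.32 + 0.25 + 0.66 = 1.61
NRC = 1.61 / 4 = 0.4025
Rounded to nearest 0.05: 0.4

0.4


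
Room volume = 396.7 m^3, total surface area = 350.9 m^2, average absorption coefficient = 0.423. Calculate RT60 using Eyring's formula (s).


Given values:
  V = 396.7 m^3, S = 350.9 m^2, alpha = 0.423
Formula: RT60 = 0.161 * V / (-S * ln(1 - alpha))
Compute ln(1 - 0.423) = ln(0.577) = -0.549913
Denominator: -350.9 * -0.549913 = 192.9645
Numerator: 0.161 * 396.7 = 63.8687
RT60 = 63.8687 / 192.9645 = 0.331

0.331 s


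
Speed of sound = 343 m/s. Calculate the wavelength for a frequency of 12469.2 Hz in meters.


Given values:
  c = 343 m/s, f = 12469.2 Hz
Formula: lambda = c / f
lambda = 343 / 12469.2
lambda = 0.0275

0.0275 m


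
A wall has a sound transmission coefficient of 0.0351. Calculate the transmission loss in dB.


Given values:
  tau = 0.0351
Formula: TL = 10 * log10(1 / tau)
Compute 1 / tau = 1 / 0.0351 = 28.49
Compute log10(28.49) = 1.454692
TL = 10 * 1.454692 = 14.55

14.55 dB


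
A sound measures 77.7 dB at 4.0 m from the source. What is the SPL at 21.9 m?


Given values:
  SPL1 = 77.7 dB, r1 = 4.0 m, r2 = 21.9 m
Formula: SPL2 = SPL1 - 20 * log10(r2 / r1)
Compute ratio: r2 / r1 = 21.9 / 4.0 = 5.475
Compute log10: log10(5.475) = 0.738384
Compute drop: 20 * 0.738384 = 14.7677
SPL2 = 77.7 - 14.7677 = 62.93

62.93 dB


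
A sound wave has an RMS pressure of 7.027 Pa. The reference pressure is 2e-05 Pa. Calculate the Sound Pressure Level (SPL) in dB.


Given values:
  p = 7.027 Pa
  p_ref = 2e-05 Pa
Formula: SPL = 20 * log10(p / p_ref)
Compute ratio: p / p_ref = 7.027 / 2e-05 = 351350
Compute log10: log10(351350) = 5.54574
Multiply: SPL = 20 * 5.54574 = 110.91

110.91 dB


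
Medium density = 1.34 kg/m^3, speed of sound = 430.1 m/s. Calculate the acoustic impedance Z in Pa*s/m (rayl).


Given values:
  rho = 1.34 kg/m^3
  c = 430.1 m/s
Formula: Z = rho * c
Z = 1.34 * 430.1
Z = 576.33

576.33 rayl


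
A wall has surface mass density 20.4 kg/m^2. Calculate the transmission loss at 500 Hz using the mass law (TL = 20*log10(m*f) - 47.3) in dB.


Given values:
  m = 20.4 kg/m^2, f = 500 Hz
Formula: TL = 20 * log10(m * f) - 47.3
Compute m * f = 20.4 * 500 = 10200.0
Compute log10(10200.0) = 4.0086
Compute 20 * 4.0086 = 80.172
TL = 80.172 - 47.3 = 32.87

32.87 dB


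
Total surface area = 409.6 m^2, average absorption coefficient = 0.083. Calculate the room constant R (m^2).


Given values:
  S = 409.6 m^2, alpha = 0.083
Formula: R = S * alpha / (1 - alpha)
Numerator: 409.6 * 0.083 = 33.9968
Denominator: 1 - 0.083 = 0.917
R = 33.9968 / 0.917 = 37.07

37.07 m^2


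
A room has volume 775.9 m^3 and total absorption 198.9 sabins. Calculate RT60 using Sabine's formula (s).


Given values:
  V = 775.9 m^3
  A = 198.9 sabins
Formula: RT60 = 0.161 * V / A
Numerator: 0.161 * 775.9 = 124.9199
RT60 = 124.9199 / 198.9 = 0.628

0.628 s


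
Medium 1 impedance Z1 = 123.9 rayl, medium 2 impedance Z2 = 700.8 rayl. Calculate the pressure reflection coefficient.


Given values:
  Z1 = 123.9 rayl, Z2 = 700.8 rayl
Formula: R = (Z2 - Z1) / (Z2 + Z1)
Numerator: Z2 - Z1 = 700.8 - 123.9 = 576.9
Denominator: Z2 + Z1 = 700.8 + 123.9 = 824.7
R = 576.9 / 824.7 = 0.6995

0.6995


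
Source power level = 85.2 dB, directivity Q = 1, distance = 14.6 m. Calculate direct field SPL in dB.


Given values:
  Lw = 85.2 dB, Q = 1, r = 14.6 m
Formula: SPL = Lw + 10 * log10(Q / (4 * pi * r^2))
Compute 4 * pi * r^2 = 4 * pi * 14.6^2 = 2678.6476
Compute Q / denom = 1 / 2678.6476 = 0.00037332
Compute 10 * log10(0.00037332) = -34.2792
SPL = 85.2 + (-34.2792) = 50.92

50.92 dB


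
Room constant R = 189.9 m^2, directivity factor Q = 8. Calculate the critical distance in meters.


Given values:
  R = 189.9 m^2, Q = 8
Formula: d_c = 0.141 * sqrt(Q * R)
Compute Q * R = 8 * 189.9 = 1519.2
Compute sqrt(1519.2) = 38.9769
d_c = 0.141 * 38.9769 = 5.496

5.496 m


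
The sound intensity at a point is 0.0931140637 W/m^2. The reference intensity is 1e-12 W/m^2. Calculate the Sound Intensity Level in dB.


Given values:
  I = 0.0931140637 W/m^2
  I_ref = 1e-12 W/m^2
Formula: SIL = 10 * log10(I / I_ref)
Compute ratio: I / I_ref = 93114063700
Compute log10: log10(93114063700) = 10.969015
Multiply: SIL = 10 * 10.969015 = 109.69

109.69 dB


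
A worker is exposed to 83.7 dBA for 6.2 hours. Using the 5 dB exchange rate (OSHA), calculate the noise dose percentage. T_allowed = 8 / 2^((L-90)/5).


Given values:
  L = 83.7 dBA, T = 6.2 hours
Formula: T_allowed = 8 / 2^((L - 90) / 5)
Compute exponent: (83.7 - 90) / 5 = -1.26
Compute 2^(-1.26) = 0.417544
T_allowed = 8 / 0.417544 = 19.159657 hours
Dose = (T / T_allowed) * 100
Dose = (6.2 / 19.159657) * 100 = 32.36

32.36 %


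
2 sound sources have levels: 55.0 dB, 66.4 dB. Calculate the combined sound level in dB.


Formula: L_total = 10 * log10( sum(10^(Li/10)) )
  Source 1: 10^(55.0/10) = 316227.766
  Source 2: 10^(66.4/10) = 4365158.3224
Sum of linear values = 4681386.0884
L_total = 10 * log10(4681386.0884) = 66.7

66.7 dB


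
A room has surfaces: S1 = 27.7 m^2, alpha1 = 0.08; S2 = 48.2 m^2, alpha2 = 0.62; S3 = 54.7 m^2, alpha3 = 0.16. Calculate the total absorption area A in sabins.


Given surfaces:
  Surface 1: 27.7 * 0.08 = 2.216
  Surface 2: 48.2 * 0.62 = 29.884
  Surface 3: 54.7 * 0.16 = 8.752
Formula: A = sum(Si * alpha_i)
A = 2.216 + 29.884 + 8.752
A = 40.85

40.85 sabins


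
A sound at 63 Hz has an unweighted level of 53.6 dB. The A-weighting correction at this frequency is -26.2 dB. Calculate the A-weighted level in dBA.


Given values:
  SPL = 53.6 dB
  A-weighting at 63 Hz = -26.2 dB
Formula: L_A = SPL + A_weight
L_A = 53.6 + (-26.2)
L_A = 27.4

27.4 dBA


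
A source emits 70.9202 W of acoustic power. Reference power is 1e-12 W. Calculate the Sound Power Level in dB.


Given values:
  W = 70.9202 W
  W_ref = 1e-12 W
Formula: SWL = 10 * log10(W / W_ref)
Compute ratio: W / W_ref = 70920200000000
Compute log10: log10(70920200000000) = 13.85077
Multiply: SWL = 10 * 13.85077 = 138.51

138.51 dB


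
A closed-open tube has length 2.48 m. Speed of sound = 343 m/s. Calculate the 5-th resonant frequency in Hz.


Given values:
  Tube type: closed-open, L = 2.48 m, c = 343 m/s, n = 5
Formula: f_n = (2n - 1) * c / (4 * L)
Compute 2n - 1 = 2*5 - 1 = 9
Compute 4 * L = 4 * 2.48 = 9.92
f = 9 * 343 / 9.92
f = 311.19

311.19 Hz


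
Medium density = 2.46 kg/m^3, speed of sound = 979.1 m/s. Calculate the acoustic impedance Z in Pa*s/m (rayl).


Given values:
  rho = 2.46 kg/m^3
  c = 979.1 m/s
Formula: Z = rho * c
Z = 2.46 * 979.1
Z = 2408.59

2408.59 rayl


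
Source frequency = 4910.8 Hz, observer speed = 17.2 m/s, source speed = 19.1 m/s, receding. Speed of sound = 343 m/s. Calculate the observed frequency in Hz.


Given values:
  f_s = 4910.8 Hz, v_o = 17.2 m/s, v_s = 19.1 m/s
  Direction: receding
Formula: f_o = f_s * (c - v_o) / (c + v_s)
Numerator: c - v_o = 343 - 17.2 = 325.8
Denominator: c + v_s = 343 + 19.1 = 362.1
f_o = 4910.8 * 325.8 / 362.1 = 4418.5

4418.5 Hz


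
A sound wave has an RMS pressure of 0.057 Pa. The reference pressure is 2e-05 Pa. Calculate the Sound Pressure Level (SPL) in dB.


Given values:
  p = 0.057 Pa
  p_ref = 2e-05 Pa
Formula: SPL = 20 * log10(p / p_ref)
Compute ratio: p / p_ref = 0.057 / 2e-05 = 2850
Compute log10: log10(2850) = 3.454845
Multiply: SPL = 20 * 3.454845 = 69.1

69.1 dB


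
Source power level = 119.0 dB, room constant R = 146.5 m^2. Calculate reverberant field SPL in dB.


Given values:
  Lw = 119.0 dB, R = 146.5 m^2
Formula: SPL = Lw + 10 * log10(4 / R)
Compute 4 / R = 4 / 146.5 = 0.027304
Compute 10 * log10(0.027304) = -15.6377
SPL = 119.0 + (-15.6377) = 103.36

103.36 dB


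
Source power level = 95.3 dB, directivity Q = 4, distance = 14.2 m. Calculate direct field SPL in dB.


Given values:
  Lw = 95.3 dB, Q = 4, r = 14.2 m
Formula: SPL = Lw + 10 * log10(Q / (4 * pi * r^2))
Compute 4 * pi * r^2 = 4 * pi * 14.2^2 = 2533.883
Compute Q / denom = 4 / 2533.883 = 0.0015786
Compute 10 * log10(0.0015786) = -28.0173
SPL = 95.3 + (-28.0173) = 67.28

67.28 dB


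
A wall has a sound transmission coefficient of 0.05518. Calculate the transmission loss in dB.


Given values:
  tau = 0.05518
Formula: TL = 10 * log10(1 / tau)
Compute 1 / tau = 1 / 0.05518 = 18.1225
Compute log10(18.1225) = 1.258218
TL = 10 * 1.258218 = 12.58

12.58 dB


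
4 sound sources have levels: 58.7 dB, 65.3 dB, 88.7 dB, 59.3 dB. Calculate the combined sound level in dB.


Formula: L_total = 10 * log10( sum(10^(Li/10)) )
  Source 1: 10^(58.7/10) = 741310.2413
  Source 2: 10^(65.3/10) = 3388441.5614
  Source 3: 10^(88.7/10) = 741310241.3009
  Source 4: 10^(59.3/10) = 851138.0382
Sum of linear values = 746291131.1418
L_total = 10 * log10(746291131.1418) = 88.73

88.73 dB


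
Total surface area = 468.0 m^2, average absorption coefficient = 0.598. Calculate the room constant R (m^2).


Given values:
  S = 468.0 m^2, alpha = 0.598
Formula: R = S * alpha / (1 - alpha)
Numerator: 468.0 * 0.598 = 279.864
Denominator: 1 - 0.598 = 0.402
R = 279.864 / 0.402 = 696.18

696.18 m^2


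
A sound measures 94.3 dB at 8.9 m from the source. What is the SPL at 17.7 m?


Given values:
  SPL1 = 94.3 dB, r1 = 8.9 m, r2 = 17.7 m
Formula: SPL2 = SPL1 - 20 * log10(r2 / r1)
Compute ratio: r2 / r1 = 17.7 / 8.9 = 1.9888
Compute log10: log10(1.9888) = 0.298591
Compute drop: 20 * 0.298591 = 5.9718
SPL2 = 94.3 - 5.9718 = 88.33

88.33 dB


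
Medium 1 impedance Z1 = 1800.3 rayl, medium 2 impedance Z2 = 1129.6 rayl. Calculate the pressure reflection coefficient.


Given values:
  Z1 = 1800.3 rayl, Z2 = 1129.6 rayl
Formula: R = (Z2 - Z1) / (Z2 + Z1)
Numerator: Z2 - Z1 = 1129.6 - 1800.3 = -670.7
Denominator: Z2 + Z1 = 1129.6 + 1800.3 = 2929.9
R = -670.7 / 2929.9 = -0.2289

-0.2289


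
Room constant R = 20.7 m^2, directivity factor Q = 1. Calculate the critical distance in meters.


Given values:
  R = 20.7 m^2, Q = 1
Formula: d_c = 0.141 * sqrt(Q * R)
Compute Q * R = 1 * 20.7 = 20.7
Compute sqrt(20.7) = 4.5497
d_c = 0.141 * 4.5497 = 0.642

0.642 m


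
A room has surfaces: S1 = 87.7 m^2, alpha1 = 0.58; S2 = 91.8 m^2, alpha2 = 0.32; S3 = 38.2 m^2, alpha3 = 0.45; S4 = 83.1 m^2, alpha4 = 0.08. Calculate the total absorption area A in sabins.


Given surfaces:
  Surface 1: 87.7 * 0.58 = 50.866
  Surface 2: 91.8 * 0.32 = 29.376
  Surface 3: 38.2 * 0.45 = 17.19
  Surface 4: 83.1 * 0.08 = 6.648
Formula: A = sum(Si * alpha_i)
A = 50.866 + 29.376 + 17.19 + 6.648
A = 104.08

104.08 sabins


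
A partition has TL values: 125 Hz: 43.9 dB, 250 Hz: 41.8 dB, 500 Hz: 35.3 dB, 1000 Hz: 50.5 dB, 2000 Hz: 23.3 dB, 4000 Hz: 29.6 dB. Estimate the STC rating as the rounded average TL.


Given TL values at each frequency:
  125 Hz: 43.9 dB
  250 Hz: 41.8 dB
  500 Hz: 35.3 dB
  1000 Hz: 50.5 dB
  2000 Hz: 23.3 dB
  4000 Hz: 29.6 dB
Formula: STC ~ round(average of TL values)
Sum = 43.9 + 41.8 + 35.3 + 50.5 + 23.3 + 29.6 = 224.4
Average = 224.4 / 6 = 37.4
Rounded: 37

37


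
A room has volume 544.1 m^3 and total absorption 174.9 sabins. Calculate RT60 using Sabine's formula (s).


Given values:
  V = 544.1 m^3
  A = 174.9 sabins
Formula: RT60 = 0.161 * V / A
Numerator: 0.161 * 544.1 = 87.6001
RT60 = 87.6001 / 174.9 = 0.501

0.501 s


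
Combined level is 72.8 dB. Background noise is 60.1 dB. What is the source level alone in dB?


Given values:
  L_total = 72.8 dB, L_bg = 60.1 dB
Formula: L_source = 10 * log10(10^(L_total/10) - 10^(L_bg/10))
Convert to linear:
  10^(72.8/10) = 19054607.1796
  10^(60.1/10) = 1023292.9923
Difference: 19054607.1796 - 1023292.9923 = 18031314.1873
L_source = 10 * log10(18031314.1873) = 72.56

72.56 dB


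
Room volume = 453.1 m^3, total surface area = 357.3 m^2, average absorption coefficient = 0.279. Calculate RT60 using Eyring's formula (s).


Given values:
  V = 453.1 m^3, S = 357.3 m^2, alpha = 0.279
Formula: RT60 = 0.161 * V / (-S * ln(1 - alpha))
Compute ln(1 - 0.279) = ln(0.721) = -0.327116
Denominator: -357.3 * -0.327116 = 116.8785
Numerator: 0.161 * 453.1 = 72.9491
RT60 = 72.9491 / 116.8785 = 0.624

0.624 s


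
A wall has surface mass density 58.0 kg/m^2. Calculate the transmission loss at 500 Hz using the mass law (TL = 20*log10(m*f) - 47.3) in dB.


Given values:
  m = 58.0 kg/m^2, f = 500 Hz
Formula: TL = 20 * log10(m * f) - 47.3
Compute m * f = 58.0 * 500 = 29000.0
Compute log10(29000.0) = 4.462398
Compute 20 * 4.462398 = 89.248
TL = 89.248 - 47.3 = 41.95

41.95 dB


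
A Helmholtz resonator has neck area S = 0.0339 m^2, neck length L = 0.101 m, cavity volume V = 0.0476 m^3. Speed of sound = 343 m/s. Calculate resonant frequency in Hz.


Given values:
  S = 0.0339 m^2, L = 0.101 m, V = 0.0476 m^3, c = 343 m/s
Formula: f = (c / (2*pi)) * sqrt(S / (V * L))
Compute V * L = 0.0476 * 0.101 = 0.0048076
Compute S / (V * L) = 0.0339 / 0.0048076 = 7.0513
Compute sqrt(7.0513) = 2.655428
Compute c / (2*pi) = 343 / 6.283185 = 54.590148
f = 54.590148 * 2.655428 = 144.96

144.96 Hz


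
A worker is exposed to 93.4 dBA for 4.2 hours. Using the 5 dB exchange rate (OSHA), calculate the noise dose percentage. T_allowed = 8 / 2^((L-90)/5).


Given values:
  L = 93.4 dBA, T = 4.2 hours
Formula: T_allowed = 8 / 2^((L - 90) / 5)
Compute exponent: (93.4 - 90) / 5 = 0.68
Compute 2^(0.68) = 1.60214
T_allowed = 8 / 1.60214 = 4.993321 hours
Dose = (T / T_allowed) * 100
Dose = (4.2 / 4.993321) * 100 = 84.11

84.11 %


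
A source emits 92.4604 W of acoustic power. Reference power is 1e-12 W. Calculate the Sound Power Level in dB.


Given values:
  W = 92.4604 W
  W_ref = 1e-12 W
Formula: SWL = 10 * log10(W / W_ref)
Compute ratio: W / W_ref = 92460400000000
Compute log10: log10(92460400000000) = 13.965956
Multiply: SWL = 10 * 13.965956 = 139.66

139.66 dB


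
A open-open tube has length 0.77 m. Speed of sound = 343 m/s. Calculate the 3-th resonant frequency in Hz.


Given values:
  Tube type: open-open, L = 0.77 m, c = 343 m/s, n = 3
Formula: f_n = n * c / (2 * L)
Compute 2 * L = 2 * 0.77 = 1.54
f = 3 * 343 / 1.54
f = 668.18

668.18 Hz


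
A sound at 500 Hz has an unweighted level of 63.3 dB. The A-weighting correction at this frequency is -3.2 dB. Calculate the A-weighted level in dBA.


Given values:
  SPL = 63.3 dB
  A-weighting at 500 Hz = -3.2 dB
Formula: L_A = SPL + A_weight
L_A = 63.3 + (-3.2)
L_A = 60.1

60.1 dBA


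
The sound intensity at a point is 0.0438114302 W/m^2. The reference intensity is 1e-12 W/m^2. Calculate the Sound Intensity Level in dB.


Given values:
  I = 0.0438114302 W/m^2
  I_ref = 1e-12 W/m^2
Formula: SIL = 10 * log10(I / I_ref)
Compute ratio: I / I_ref = 43811430200
Compute log10: log10(43811430200) = 10.641587
Multiply: SIL = 10 * 10.641587 = 106.42

106.42 dB


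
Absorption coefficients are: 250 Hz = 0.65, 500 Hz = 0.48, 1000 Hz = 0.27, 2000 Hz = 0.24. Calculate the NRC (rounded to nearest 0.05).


Given values:
  a_250 = 0.65, a_500 = 0.48
  a_1000 = 0.27, a_2000 = 0.24
Formula: NRC = (a250 + a500 + a1000 + a2000) / 4
Sum = 0.65 + 0.48 + 0.27 + 0.24 = 1.64
NRC = 1.64 / 4 = 0.41
Rounded to nearest 0.05: 0.4

0.4


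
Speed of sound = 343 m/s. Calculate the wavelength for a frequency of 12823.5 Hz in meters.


Given values:
  c = 343 m/s, f = 12823.5 Hz
Formula: lambda = c / f
lambda = 343 / 12823.5
lambda = 0.0267

0.0267 m


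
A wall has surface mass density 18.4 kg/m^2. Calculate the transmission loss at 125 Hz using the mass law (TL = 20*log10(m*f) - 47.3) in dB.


Given values:
  m = 18.4 kg/m^2, f = 125 Hz
Formula: TL = 20 * log10(m * f) - 47.3
Compute m * f = 18.4 * 125 = 2300.0
Compute log10(2300.0) = 3.361728
Compute 20 * 3.361728 = 67.2346
TL = 67.2346 - 47.3 = 19.93

19.93 dB


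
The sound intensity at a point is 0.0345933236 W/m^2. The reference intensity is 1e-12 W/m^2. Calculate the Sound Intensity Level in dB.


Given values:
  I = 0.0345933236 W/m^2
  I_ref = 1e-12 W/m^2
Formula: SIL = 10 * log10(I / I_ref)
Compute ratio: I / I_ref = 34593323600
Compute log10: log10(34593323600) = 10.538992
Multiply: SIL = 10 * 10.538992 = 105.39

105.39 dB


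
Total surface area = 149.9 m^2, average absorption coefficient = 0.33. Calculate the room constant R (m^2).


Given values:
  S = 149.9 m^2, alpha = 0.33
Formula: R = S * alpha / (1 - alpha)
Numerator: 149.9 * 0.33 = 49.467
Denominator: 1 - 0.33 = 0.67
R = 49.467 / 0.67 = 73.83

73.83 m^2


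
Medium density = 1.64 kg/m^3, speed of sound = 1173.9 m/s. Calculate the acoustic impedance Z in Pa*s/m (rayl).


Given values:
  rho = 1.64 kg/m^3
  c = 1173.9 m/s
Formula: Z = rho * c
Z = 1.64 * 1173.9
Z = 1925.2

1925.2 rayl


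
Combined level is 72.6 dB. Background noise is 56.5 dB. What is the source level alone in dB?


Given values:
  L_total = 72.6 dB, L_bg = 56.5 dB
Formula: L_source = 10 * log10(10^(L_total/10) - 10^(L_bg/10))
Convert to linear:
  10^(72.6/10) = 18197008.5861
  10^(56.5/10) = 446683.5922
Difference: 18197008.5861 - 446683.5922 = 17750324.9939
L_source = 10 * log10(17750324.9939) = 72.49

72.49 dB


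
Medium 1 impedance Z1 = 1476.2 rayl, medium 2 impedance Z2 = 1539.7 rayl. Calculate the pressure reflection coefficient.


Given values:
  Z1 = 1476.2 rayl, Z2 = 1539.7 rayl
Formula: R = (Z2 - Z1) / (Z2 + Z1)
Numerator: Z2 - Z1 = 1539.7 - 1476.2 = 63.5
Denominator: Z2 + Z1 = 1539.7 + 1476.2 = 3015.9
R = 63.5 / 3015.9 = 0.0211

0.0211


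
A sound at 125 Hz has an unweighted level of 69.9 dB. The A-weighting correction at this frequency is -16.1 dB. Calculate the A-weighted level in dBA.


Given values:
  SPL = 69.9 dB
  A-weighting at 125 Hz = -16.1 dB
Formula: L_A = SPL + A_weight
L_A = 69.9 + (-16.1)
L_A = 53.8

53.8 dBA


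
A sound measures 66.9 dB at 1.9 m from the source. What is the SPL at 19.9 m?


Given values:
  SPL1 = 66.9 dB, r1 = 1.9 m, r2 = 19.9 m
Formula: SPL2 = SPL1 - 20 * log10(r2 / r1)
Compute ratio: r2 / r1 = 19.9 / 1.9 = 10.4737
Compute log10: log10(10.4737) = 1.0201
Compute drop: 20 * 1.0201 = 20.402
SPL2 = 66.9 - 20.402 = 46.5

46.5 dB


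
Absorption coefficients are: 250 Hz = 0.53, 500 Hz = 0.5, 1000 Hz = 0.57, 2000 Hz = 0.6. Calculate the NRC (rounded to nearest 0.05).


Given values:
  a_250 = 0.53, a_500 = 0.5
  a_1000 = 0.57, a_2000 = 0.6
Formula: NRC = (a250 + a500 + a1000 + a2000) / 4
Sum = 0.53 + 0.5 + 0.57 + 0.6 = 2.2
NRC = 2.2 / 4 = 0.55
Rounded to nearest 0.05: 0.55

0.55


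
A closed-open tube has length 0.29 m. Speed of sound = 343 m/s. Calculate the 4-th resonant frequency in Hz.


Given values:
  Tube type: closed-open, L = 0.29 m, c = 343 m/s, n = 4
Formula: f_n = (2n - 1) * c / (4 * L)
Compute 2n - 1 = 2*4 - 1 = 7
Compute 4 * L = 4 * 0.29 = 1.16
f = 7 * 343 / 1.16
f = 2069.83

2069.83 Hz


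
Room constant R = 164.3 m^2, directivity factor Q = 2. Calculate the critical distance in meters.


Given values:
  R = 164.3 m^2, Q = 2
Formula: d_c = 0.141 * sqrt(Q * R)
Compute Q * R = 2 * 164.3 = 328.6
Compute sqrt(328.6) = 18.1273
d_c = 0.141 * 18.1273 = 2.556

2.556 m


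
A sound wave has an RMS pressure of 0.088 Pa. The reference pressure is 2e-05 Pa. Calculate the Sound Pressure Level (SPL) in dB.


Given values:
  p = 0.088 Pa
  p_ref = 2e-05 Pa
Formula: SPL = 20 * log10(p / p_ref)
Compute ratio: p / p_ref = 0.088 / 2e-05 = 4400
Compute log10: log10(4400) = 3.643453
Multiply: SPL = 20 * 3.643453 = 72.87

72.87 dB


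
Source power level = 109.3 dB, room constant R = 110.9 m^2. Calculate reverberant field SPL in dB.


Given values:
  Lw = 109.3 dB, R = 110.9 m^2
Formula: SPL = Lw + 10 * log10(4 / R)
Compute 4 / R = 4 / 110.9 = 0.036069
Compute 10 * log10(0.036069) = -14.4287
SPL = 109.3 + (-14.4287) = 94.87

94.87 dB


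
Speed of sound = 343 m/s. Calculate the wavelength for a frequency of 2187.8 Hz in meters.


Given values:
  c = 343 m/s, f = 2187.8 Hz
Formula: lambda = c / f
lambda = 343 / 2187.8
lambda = 0.1568

0.1568 m


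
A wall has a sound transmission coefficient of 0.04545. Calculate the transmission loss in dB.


Given values:
  tau = 0.04545
Formula: TL = 10 * log10(1 / tau)
Compute 1 / tau = 1 / 0.04545 = 22.0022
Compute log10(22.0022) = 1.342466
TL = 10 * 1.342466 = 13.42

13.42 dB


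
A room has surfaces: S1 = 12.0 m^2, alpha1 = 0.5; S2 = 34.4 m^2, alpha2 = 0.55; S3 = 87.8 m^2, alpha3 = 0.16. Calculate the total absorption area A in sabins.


Given surfaces:
  Surface 1: 12.0 * 0.5 = 6.0
  Surface 2: 34.4 * 0.55 = 18.92
  Surface 3: 87.8 * 0.16 = 14.048
Formula: A = sum(Si * alpha_i)
A = 6.0 + 18.92 + 14.048
A = 38.97

38.97 sabins


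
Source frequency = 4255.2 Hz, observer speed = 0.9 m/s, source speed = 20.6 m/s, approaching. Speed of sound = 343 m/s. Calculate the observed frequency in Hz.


Given values:
  f_s = 4255.2 Hz, v_o = 0.9 m/s, v_s = 20.6 m/s
  Direction: approaching
Formula: f_o = f_s * (c + v_o) / (c - v_s)
Numerator: c + v_o = 343 + 0.9 = 343.9
Denominator: c - v_s = 343 - 20.6 = 322.4
f_o = 4255.2 * 343.9 / 322.4 = 4538.97

4538.97 Hz


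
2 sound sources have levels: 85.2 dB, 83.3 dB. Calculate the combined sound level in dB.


Formula: L_total = 10 * log10( sum(10^(Li/10)) )
  Source 1: 10^(85.2/10) = 331131121.4826
  Source 2: 10^(83.3/10) = 213796208.9502
Sum of linear values = 544927330.4328
L_total = 10 * log10(544927330.4328) = 87.36

87.36 dB


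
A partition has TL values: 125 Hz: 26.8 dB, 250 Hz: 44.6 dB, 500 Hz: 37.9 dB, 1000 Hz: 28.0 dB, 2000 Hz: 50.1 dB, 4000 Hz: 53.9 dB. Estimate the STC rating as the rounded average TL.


Given TL values at each frequency:
  125 Hz: 26.8 dB
  250 Hz: 44.6 dB
  500 Hz: 37.9 dB
  1000 Hz: 28.0 dB
  2000 Hz: 50.1 dB
  4000 Hz: 53.9 dB
Formula: STC ~ round(average of TL values)
Sum = 26.8 + 44.6 + 37.9 + 28.0 + 50.1 + 53.9 = 241.3
Average = 241.3 / 6 = 40.22
Rounded: 40

40


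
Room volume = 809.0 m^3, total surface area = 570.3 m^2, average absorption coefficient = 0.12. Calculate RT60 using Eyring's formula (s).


Given values:
  V = 809.0 m^3, S = 570.3 m^2, alpha = 0.12
Formula: RT60 = 0.161 * V / (-S * ln(1 - alpha))
Compute ln(1 - 0.12) = ln(0.88) = -0.127833
Denominator: -570.3 * -0.127833 = 72.9032
Numerator: 0.161 * 809.0 = 130.249
RT60 = 130.249 / 72.9032 = 1.787

1.787 s


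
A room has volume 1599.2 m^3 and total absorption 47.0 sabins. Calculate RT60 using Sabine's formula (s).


Given values:
  V = 1599.2 m^3
  A = 47.0 sabins
Formula: RT60 = 0.161 * V / A
Numerator: 0.161 * 1599.2 = 257.4712
RT60 = 257.4712 / 47.0 = 5.478

5.478 s


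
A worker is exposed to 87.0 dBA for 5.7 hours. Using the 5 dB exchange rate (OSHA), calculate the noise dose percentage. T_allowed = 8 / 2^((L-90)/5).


Given values:
  L = 87.0 dBA, T = 5.7 hours
Formula: T_allowed = 8 / 2^((L - 90) / 5)
Compute exponent: (87.0 - 90) / 5 = -0.6
Compute 2^(-0.6) = 0.659754
T_allowed = 8 / 0.659754 = 12.125732 hours
Dose = (T / T_allowed) * 100
Dose = (5.7 / 12.125732) * 100 = 47.01

47.01 %


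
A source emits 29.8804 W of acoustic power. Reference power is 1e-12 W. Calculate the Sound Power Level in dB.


Given values:
  W = 29.8804 W
  W_ref = 1e-12 W
Formula: SWL = 10 * log10(W / W_ref)
Compute ratio: W / W_ref = 29880400000000
Compute log10: log10(29880400000000) = 13.475386
Multiply: SWL = 10 * 13.475386 = 134.75

134.75 dB


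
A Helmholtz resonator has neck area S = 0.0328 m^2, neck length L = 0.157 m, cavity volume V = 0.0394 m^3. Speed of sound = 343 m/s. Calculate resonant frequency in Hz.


Given values:
  S = 0.0328 m^2, L = 0.157 m, V = 0.0394 m^3, c = 343 m/s
Formula: f = (c / (2*pi)) * sqrt(S / (V * L))
Compute V * L = 0.0394 * 0.157 = 0.0061858
Compute S / (V * L) = 0.0328 / 0.0061858 = 5.3025
Compute sqrt(5.3025) = 2.302716
Compute c / (2*pi) = 343 / 6.283185 = 54.590148
f = 54.590148 * 2.302716 = 125.71

125.71 Hz


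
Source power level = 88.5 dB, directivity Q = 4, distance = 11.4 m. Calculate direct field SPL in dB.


Given values:
  Lw = 88.5 dB, Q = 4, r = 11.4 m
Formula: SPL = Lw + 10 * log10(Q / (4 * pi * r^2))
Compute 4 * pi * r^2 = 4 * pi * 11.4^2 = 1633.1255
Compute Q / denom = 4 / 1633.1255 = 0.00244929
Compute 10 * log10(0.00244929) = -26.1096
SPL = 88.5 + (-26.1096) = 62.39

62.39 dB


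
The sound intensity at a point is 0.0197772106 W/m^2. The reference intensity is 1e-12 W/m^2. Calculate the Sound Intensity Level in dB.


Given values:
  I = 0.0197772106 W/m^2
  I_ref = 1e-12 W/m^2
Formula: SIL = 10 * log10(I / I_ref)
Compute ratio: I / I_ref = 19777210600
Compute log10: log10(19777210600) = 10.296165
Multiply: SIL = 10 * 10.296165 = 102.96

102.96 dB


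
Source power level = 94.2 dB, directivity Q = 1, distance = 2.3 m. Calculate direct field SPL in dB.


Given values:
  Lw = 94.2 dB, Q = 1, r = 2.3 m
Formula: SPL = Lw + 10 * log10(Q / (4 * pi * r^2))
Compute 4 * pi * r^2 = 4 * pi * 2.3^2 = 66.4761
Compute Q / denom = 1 / 66.4761 = 0.015043
Compute 10 * log10(0.015043) = -18.2267
SPL = 94.2 + (-18.2267) = 75.97

75.97 dB


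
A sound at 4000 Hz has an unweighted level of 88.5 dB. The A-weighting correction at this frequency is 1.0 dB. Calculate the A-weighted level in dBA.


Given values:
  SPL = 88.5 dB
  A-weighting at 4000 Hz = 1.0 dB
Formula: L_A = SPL + A_weight
L_A = 88.5 + (1.0)
L_A = 89.5

89.5 dBA


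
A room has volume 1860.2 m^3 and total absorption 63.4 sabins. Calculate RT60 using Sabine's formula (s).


Given values:
  V = 1860.2 m^3
  A = 63.4 sabins
Formula: RT60 = 0.161 * V / A
Numerator: 0.161 * 1860.2 = 299.4922
RT60 = 299.4922 / 63.4 = 4.724

4.724 s


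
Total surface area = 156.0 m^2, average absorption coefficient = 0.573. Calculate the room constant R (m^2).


Given values:
  S = 156.0 m^2, alpha = 0.573
Formula: R = S * alpha / (1 - alpha)
Numerator: 156.0 * 0.573 = 89.388
Denominator: 1 - 0.573 = 0.427
R = 89.388 / 0.427 = 209.34

209.34 m^2


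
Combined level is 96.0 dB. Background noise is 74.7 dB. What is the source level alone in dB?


Given values:
  L_total = 96.0 dB, L_bg = 74.7 dB
Formula: L_source = 10 * log10(10^(L_total/10) - 10^(L_bg/10))
Convert to linear:
  10^(96.0/10) = 3981071705.535
  10^(74.7/10) = 29512092.2667
Difference: 3981071705.535 - 29512092.2667 = 3951559613.2683
L_source = 10 * log10(3951559613.2683) = 95.97

95.97 dB


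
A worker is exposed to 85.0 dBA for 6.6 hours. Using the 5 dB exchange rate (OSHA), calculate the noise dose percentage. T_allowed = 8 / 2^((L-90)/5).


Given values:
  L = 85.0 dBA, T = 6.6 hours
Formula: T_allowed = 8 / 2^((L - 90) / 5)
Compute exponent: (85.0 - 90) / 5 = -1.0
Compute 2^(-1.0) = 0.5
T_allowed = 8 / 0.5 = 16.0 hours
Dose = (T / T_allowed) * 100
Dose = (6.6 / 16.0) * 100 = 41.25

41.25 %


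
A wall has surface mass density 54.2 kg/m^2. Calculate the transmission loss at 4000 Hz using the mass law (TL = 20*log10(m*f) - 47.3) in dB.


Given values:
  m = 54.2 kg/m^2, f = 4000 Hz
Formula: TL = 20 * log10(m * f) - 47.3
Compute m * f = 54.2 * 4000 = 216800.0
Compute log10(216800.0) = 5.336059
Compute 20 * 5.336059 = 106.7212
TL = 106.7212 - 47.3 = 59.42

59.42 dB


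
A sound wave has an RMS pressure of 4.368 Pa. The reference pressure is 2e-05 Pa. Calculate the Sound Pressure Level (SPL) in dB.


Given values:
  p = 4.368 Pa
  p_ref = 2e-05 Pa
Formula: SPL = 20 * log10(p / p_ref)
Compute ratio: p / p_ref = 4.368 / 2e-05 = 218400
Compute log10: log10(218400) = 5.339253
Multiply: SPL = 20 * 5.339253 = 106.79

106.79 dB


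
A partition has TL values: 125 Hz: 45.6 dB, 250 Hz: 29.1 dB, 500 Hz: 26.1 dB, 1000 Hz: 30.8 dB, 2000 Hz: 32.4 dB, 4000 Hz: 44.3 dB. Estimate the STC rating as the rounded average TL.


Given TL values at each frequency:
  125 Hz: 45.6 dB
  250 Hz: 29.1 dB
  500 Hz: 26.1 dB
  1000 Hz: 30.8 dB
  2000 Hz: 32.4 dB
  4000 Hz: 44.3 dB
Formula: STC ~ round(average of TL values)
Sum = 45.6 + 29.1 + 26.1 + 30.8 + 32.4 + 44.3 = 208.3
Average = 208.3 / 6 = 34.72
Rounded: 35

35


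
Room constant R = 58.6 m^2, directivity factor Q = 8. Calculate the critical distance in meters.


Given values:
  R = 58.6 m^2, Q = 8
Formula: d_c = 0.141 * sqrt(Q * R)
Compute Q * R = 8 * 58.6 = 468.8
Compute sqrt(468.8) = 21.6518
d_c = 0.141 * 21.6518 = 3.053

3.053 m


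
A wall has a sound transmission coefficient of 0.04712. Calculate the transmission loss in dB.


Given values:
  tau = 0.04712
Formula: TL = 10 * log10(1 / tau)
Compute 1 / tau = 1 / 0.04712 = 21.2224
Compute log10(21.2224) = 1.326794
TL = 10 * 1.326794 = 13.27

13.27 dB


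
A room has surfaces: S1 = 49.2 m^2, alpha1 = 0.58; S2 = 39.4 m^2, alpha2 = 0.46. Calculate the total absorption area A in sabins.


Given surfaces:
  Surface 1: 49.2 * 0.58 = 28.536
  Surface 2: 39.4 * 0.46 = 18.124
Formula: A = sum(Si * alpha_i)
A = 28.536 + 18.124
A = 46.66

46.66 sabins


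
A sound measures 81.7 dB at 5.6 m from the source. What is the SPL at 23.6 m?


Given values:
  SPL1 = 81.7 dB, r1 = 5.6 m, r2 = 23.6 m
Formula: SPL2 = SPL1 - 20 * log10(r2 / r1)
Compute ratio: r2 / r1 = 23.6 / 5.6 = 4.2143
Compute log10: log10(4.2143) = 0.624725
Compute drop: 20 * 0.624725 = 12.4945
SPL2 = 81.7 - 12.4945 = 69.21

69.21 dB


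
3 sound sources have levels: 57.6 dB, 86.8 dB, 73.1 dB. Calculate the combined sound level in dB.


Formula: L_total = 10 * log10( sum(10^(Li/10)) )
  Source 1: 10^(57.6/10) = 575439.9373
  Source 2: 10^(86.8/10) = 478630092.3226
  Source 3: 10^(73.1/10) = 20417379.4467
Sum of linear values = 499622911.7066
L_total = 10 * log10(499622911.7066) = 86.99

86.99 dB


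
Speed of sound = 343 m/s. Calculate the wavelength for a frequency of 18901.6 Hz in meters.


Given values:
  c = 343 m/s, f = 18901.6 Hz
Formula: lambda = c / f
lambda = 343 / 18901.6
lambda = 0.0181

0.0181 m


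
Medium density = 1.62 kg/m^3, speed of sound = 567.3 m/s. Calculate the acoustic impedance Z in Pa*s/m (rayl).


Given values:
  rho = 1.62 kg/m^3
  c = 567.3 m/s
Formula: Z = rho * c
Z = 1.62 * 567.3
Z = 919.03

919.03 rayl


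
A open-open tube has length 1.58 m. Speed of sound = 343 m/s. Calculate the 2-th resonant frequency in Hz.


Given values:
  Tube type: open-open, L = 1.58 m, c = 343 m/s, n = 2
Formula: f_n = n * c / (2 * L)
Compute 2 * L = 2 * 1.58 = 3.16
f = 2 * 343 / 3.16
f = 217.09

217.09 Hz


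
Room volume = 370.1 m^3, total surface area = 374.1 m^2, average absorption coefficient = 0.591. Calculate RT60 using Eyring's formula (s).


Given values:
  V = 370.1 m^3, S = 374.1 m^2, alpha = 0.591
Formula: RT60 = 0.161 * V / (-S * ln(1 - alpha))
Compute ln(1 - 0.591) = ln(0.409) = -0.89404
Denominator: -374.1 * -0.89404 = 334.4604
Numerator: 0.161 * 370.1 = 59.5861
RT60 = 59.5861 / 334.4604 = 0.178

0.178 s


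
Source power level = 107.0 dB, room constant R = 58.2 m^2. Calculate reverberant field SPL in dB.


Given values:
  Lw = 107.0 dB, R = 58.2 m^2
Formula: SPL = Lw + 10 * log10(4 / R)
Compute 4 / R = 4 / 58.2 = 0.068729
Compute 10 * log10(0.068729) = -11.6286
SPL = 107.0 + (-11.6286) = 95.37

95.37 dB


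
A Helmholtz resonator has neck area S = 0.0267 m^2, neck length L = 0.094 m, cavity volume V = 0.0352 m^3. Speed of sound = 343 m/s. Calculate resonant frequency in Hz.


Given values:
  S = 0.0267 m^2, L = 0.094 m, V = 0.0352 m^3, c = 343 m/s
Formula: f = (c / (2*pi)) * sqrt(S / (V * L))
Compute V * L = 0.0352 * 0.094 = 0.0033088
Compute S / (V * L) = 0.0267 / 0.0033088 = 8.0694
Compute sqrt(8.0694) = 2.840669
Compute c / (2*pi) = 343 / 6.283185 = 54.590148
f = 54.590148 * 2.840669 = 155.07

155.07 Hz


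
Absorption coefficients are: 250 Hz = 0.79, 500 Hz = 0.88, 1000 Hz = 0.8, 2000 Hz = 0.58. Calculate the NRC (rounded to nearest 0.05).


Given values:
  a_250 = 0.79, a_500 = 0.88
  a_1000 = 0.8, a_2000 = 0.58
Formula: NRC = (a250 + a500 + a1000 + a2000) / 4
Sum = 0.79 + 0.88 + 0.8 + 0.58 = 3.05
NRC = 3.05 / 4 = 0.7625
Rounded to nearest 0.05: 0.75

0.75


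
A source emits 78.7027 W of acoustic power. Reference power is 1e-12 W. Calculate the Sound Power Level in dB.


Given values:
  W = 78.7027 W
  W_ref = 1e-12 W
Formula: SWL = 10 * log10(W / W_ref)
Compute ratio: W / W_ref = 78702700000000
Compute log10: log10(78702700000000) = 13.89599
Multiply: SWL = 10 * 13.89599 = 138.96

138.96 dB


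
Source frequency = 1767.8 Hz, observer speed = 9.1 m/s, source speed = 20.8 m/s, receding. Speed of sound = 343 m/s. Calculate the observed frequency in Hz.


Given values:
  f_s = 1767.8 Hz, v_o = 9.1 m/s, v_s = 20.8 m/s
  Direction: receding
Formula: f_o = f_s * (c - v_o) / (c + v_s)
Numerator: c - v_o = 343 - 9.1 = 333.9
Denominator: c + v_s = 343 + 20.8 = 363.8
f_o = 1767.8 * 333.9 / 363.8 = 1622.51

1622.51 Hz


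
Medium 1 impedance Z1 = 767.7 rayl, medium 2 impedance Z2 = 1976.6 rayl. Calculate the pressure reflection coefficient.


Given values:
  Z1 = 767.7 rayl, Z2 = 1976.6 rayl
Formula: R = (Z2 - Z1) / (Z2 + Z1)
Numerator: Z2 - Z1 = 1976.6 - 767.7 = 1208.9
Denominator: Z2 + Z1 = 1976.6 + 767.7 = 2744.3
R = 1208.9 / 2744.3 = 0.4405

0.4405
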